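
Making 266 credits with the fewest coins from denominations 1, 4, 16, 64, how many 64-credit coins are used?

4

Use the largest denomination that fits, subtract, and repeat.
266 = 4×64 + 2×4 + 2×1
Count of 64: 4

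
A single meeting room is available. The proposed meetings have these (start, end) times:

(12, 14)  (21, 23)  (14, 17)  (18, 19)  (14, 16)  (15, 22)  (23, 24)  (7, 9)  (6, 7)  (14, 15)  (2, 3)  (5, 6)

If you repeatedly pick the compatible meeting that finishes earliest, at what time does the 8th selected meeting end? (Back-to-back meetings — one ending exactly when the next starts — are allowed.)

By end time: (2,3), (5,6), (6,7), (7,9), (12,14), (14,15), (14,16), (14,17), (18,19), (15,22), (21,23), (23,24).
Pick (2,3); next start ≥ 3 → (5,6); next start ≥ 6 → (6,7); next start ≥ 7 → (7,9); next start ≥ 9 → (12,14); next start ≥ 14 → (14,15); next start ≥ 15 → (18,19); next start ≥ 19 → (21,23); next start ≥ 23 → (23,24).
Selected: (2,3) (5,6) (6,7) (7,9) (12,14) (14,15) (18,19) (21,23) (23,24)

23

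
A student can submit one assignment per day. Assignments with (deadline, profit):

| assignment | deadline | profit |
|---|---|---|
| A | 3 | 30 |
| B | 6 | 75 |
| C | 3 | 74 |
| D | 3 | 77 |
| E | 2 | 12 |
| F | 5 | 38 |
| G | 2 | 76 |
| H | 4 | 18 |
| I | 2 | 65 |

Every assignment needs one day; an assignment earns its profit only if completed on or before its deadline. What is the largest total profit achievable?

By profit: D(d3,77), G(d2,76), B(d6,75), C(d3,74), I(d2,65), F(d5,38), A(d3,30), H(d4,18), E(d2,12)
D→slot 3; G→slot 2; B→slot 6; C→slot 1; I skipped; F→slot 5; A skipped; H→slot 4; E skipped.
Profit = 74 + 76 + 77 + 18 + 38 + 75 = 358

358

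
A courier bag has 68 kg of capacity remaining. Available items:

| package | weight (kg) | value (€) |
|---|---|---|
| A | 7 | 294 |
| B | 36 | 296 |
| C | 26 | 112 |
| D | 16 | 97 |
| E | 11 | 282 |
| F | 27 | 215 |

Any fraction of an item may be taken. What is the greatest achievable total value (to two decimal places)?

983.48

Greedy by value/weight ratio, highest first.
Ratios (sorted): A 42.00, E 25.64, B 8.22, F 7.96, D 6.06, C 4.31
take A (7 @ 294); take E (11 @ 282); take B (36 @ 296); take 14/27 of F → 111.48. Capacity used 68/68.
Total value = 983.48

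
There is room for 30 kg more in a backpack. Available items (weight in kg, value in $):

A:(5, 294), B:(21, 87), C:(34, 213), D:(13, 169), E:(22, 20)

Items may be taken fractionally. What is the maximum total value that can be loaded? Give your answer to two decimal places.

538.18

Sort by value per unit weight and fill in that order.
Ratios (sorted): A 58.80, D 13.00, C 6.26, B 4.14, E 0.91
take A (5 @ 294); take D (13 @ 169); take 12/34 of C → 75.18. Capacity used 30/30.
Total value = 538.18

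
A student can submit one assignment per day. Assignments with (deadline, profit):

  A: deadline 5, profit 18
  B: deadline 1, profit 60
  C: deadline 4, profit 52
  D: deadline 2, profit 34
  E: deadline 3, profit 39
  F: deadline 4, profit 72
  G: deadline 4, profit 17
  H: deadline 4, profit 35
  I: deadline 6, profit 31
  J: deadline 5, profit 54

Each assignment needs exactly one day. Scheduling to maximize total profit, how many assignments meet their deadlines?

6

Sort by profit descending; place each in the latest free slot ≤ its deadline.
Profit order: F=72 B=60 J=54 C=52 E=39 H=35 D=34 I=31 A=18 G=17
Assign: F→slot 4, B→slot 1, J→slot 5, C→slot 3, E→slot 2, H skipped, D skipped, I→slot 6, A skipped, G skipped.
Slots: [1:B] [2:E] [3:C] [4:F] [5:J] [6:I]
6 of 10 scheduled.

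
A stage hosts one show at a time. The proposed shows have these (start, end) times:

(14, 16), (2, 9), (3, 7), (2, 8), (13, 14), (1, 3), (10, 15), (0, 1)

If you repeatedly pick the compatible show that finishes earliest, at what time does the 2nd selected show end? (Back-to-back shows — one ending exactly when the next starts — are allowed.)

3

Sort by end time and greedily take each interval whose start is ≥ the last chosen end.
Sorted by end: (0,1)  (1,3)  (3,7)  (2,8)  (2,9)  (13,14)  (10,15)  (14,16)
take (0,1); take (1,3); take (3,7); skip (2,9); take (13,14); skip (10,15); take (14,16).
Selected: (0,1) (1,3) (3,7) (13,14) (14,16)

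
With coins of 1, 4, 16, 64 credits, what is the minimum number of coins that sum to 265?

Greedy: take as many of the largest coin as possible, then repeat with the remainder.
265 = 4×64 + 2×4 + 1×1
Total coins = 4 + 2 + 1 = 7

7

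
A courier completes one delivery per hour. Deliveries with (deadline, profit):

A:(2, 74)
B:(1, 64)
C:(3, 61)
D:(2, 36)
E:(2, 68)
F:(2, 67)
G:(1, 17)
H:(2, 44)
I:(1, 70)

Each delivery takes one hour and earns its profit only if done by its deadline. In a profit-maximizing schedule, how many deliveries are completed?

Profit order: A=74 I=70 E=68 F=67 B=64 C=61 H=44 D=36 G=17
Assign: A→slot 2, I→slot 1, E skipped, F skipped, B skipped, C→slot 3, H skipped, D skipped, G skipped.
Slots: [1:I] [2:A] [3:C]
3 of 9 scheduled.

3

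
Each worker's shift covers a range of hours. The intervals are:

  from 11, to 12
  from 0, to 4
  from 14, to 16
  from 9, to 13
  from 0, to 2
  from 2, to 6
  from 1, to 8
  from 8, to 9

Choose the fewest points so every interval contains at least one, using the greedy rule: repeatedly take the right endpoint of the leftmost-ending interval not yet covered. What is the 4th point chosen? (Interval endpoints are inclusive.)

16

Sorted: [0,2] [0,4] [2,6] [1,8] [8,9] [11,12] [9,13] [14,16]
{[0,2],[0,4],[2,6],[1,8]} hit by 2; {[8,9]} hit by 9; {[11,12],[9,13]} hit by 12; {[14,16]} hit by 16.
Points: 2, 9, 12, 16 (4 total).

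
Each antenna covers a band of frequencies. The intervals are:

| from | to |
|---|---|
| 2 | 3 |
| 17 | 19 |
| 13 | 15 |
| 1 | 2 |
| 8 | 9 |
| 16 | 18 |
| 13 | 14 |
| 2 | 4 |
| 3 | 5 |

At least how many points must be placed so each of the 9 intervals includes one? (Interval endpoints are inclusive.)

Process intervals by earliest right end; each time one isn't hit yet, stab at its right endpoint.
By right end: [1,2]  [2,3]  [2,4]  [3,5]  [8,9]  [13,14]  [13,15]  [16,18]  [17,19]
[1,2] uncovered → point at 2; [3,5] uncovered → point at 5; [8,9] uncovered → point at 9; [13,14] uncovered → point at 14; [16,18] uncovered → point at 18.
Points: 2, 5, 9, 14, 18 (5 total).

5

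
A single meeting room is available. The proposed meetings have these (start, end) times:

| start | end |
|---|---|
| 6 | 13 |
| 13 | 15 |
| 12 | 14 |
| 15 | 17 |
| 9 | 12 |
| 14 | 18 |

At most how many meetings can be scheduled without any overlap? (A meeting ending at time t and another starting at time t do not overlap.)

3

Sorted by end: (9,12)  (6,13)  (12,14)  (13,15)  (15,17)  (14,18)
take (9,12); skip (6,13); take (12,14); take (15,17).
Selected 3 meetings.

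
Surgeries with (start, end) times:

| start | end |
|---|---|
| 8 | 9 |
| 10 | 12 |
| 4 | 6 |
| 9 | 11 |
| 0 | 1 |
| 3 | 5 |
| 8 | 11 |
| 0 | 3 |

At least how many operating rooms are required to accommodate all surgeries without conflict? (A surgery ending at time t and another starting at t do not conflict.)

3

Count concurrent intervals with a sweep; the peak is the room count.
Events (time:±→running): 0:+→1 0:+→2 1:-→1 3:-→0 3:+→1 4:+→2 5:-→1 6:-→0 8:+→1 8:+→2 9:-→1 9:+→2 10:+→3 … peak 3.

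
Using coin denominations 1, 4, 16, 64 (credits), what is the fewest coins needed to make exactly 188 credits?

Greedy: take as many of the largest coin as possible, then repeat with the remainder.
188 = 2×64 + 3×16 + 3×4
Total coins = 2 + 3 + 3 = 8

8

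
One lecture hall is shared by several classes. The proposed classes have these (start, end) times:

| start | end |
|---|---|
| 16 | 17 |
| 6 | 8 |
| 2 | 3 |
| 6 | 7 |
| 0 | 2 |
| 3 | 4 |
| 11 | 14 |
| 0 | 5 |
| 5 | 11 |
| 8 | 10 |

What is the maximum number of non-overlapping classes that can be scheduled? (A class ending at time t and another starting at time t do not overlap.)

Sort by end time and greedily take each interval whose start is ≥ the last chosen end.
By end time: (0,2), (2,3), (3,4), (0,5), (6,7), (6,8), (8,10), (5,11), (11,14), (16,17).
Pick (0,2); next start ≥ 2 → (2,3); next start ≥ 3 → (3,4); next start ≥ 4 → (6,7); next start ≥ 7 → (8,10); next start ≥ 10 → (11,14); next start ≥ 14 → (16,17).
Selected 7 classes.

7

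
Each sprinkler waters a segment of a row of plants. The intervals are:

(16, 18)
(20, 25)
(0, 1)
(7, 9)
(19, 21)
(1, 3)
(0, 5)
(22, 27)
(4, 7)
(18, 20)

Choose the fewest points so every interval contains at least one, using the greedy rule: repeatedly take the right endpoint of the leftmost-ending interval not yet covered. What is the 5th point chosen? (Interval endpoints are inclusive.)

Sorted: [0,1] [1,3] [0,5] [4,7] [7,9] [16,18] [18,20] [19,21] [20,25] [22,27]
{[0,1],[1,3],[0,5]} hit by 1; {[4,7],[7,9]} hit by 7; {[16,18],[18,20]} hit by 18; {[19,21],[20,25]} hit by 21; {[22,27]} hit by 27.
Points: 1, 7, 18, 21, 27 (5 total).

27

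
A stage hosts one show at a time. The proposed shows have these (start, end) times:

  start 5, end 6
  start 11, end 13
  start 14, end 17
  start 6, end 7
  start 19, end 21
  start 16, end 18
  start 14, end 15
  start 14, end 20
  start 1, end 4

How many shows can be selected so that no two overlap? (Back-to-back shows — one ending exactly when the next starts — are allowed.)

7

Greedy by earliest finish: after sorting by end time, pick each interval compatible with the last pick.
Sorted by end: (1,4)  (5,6)  (6,7)  (11,13)  (14,15)  (14,17)  (16,18)  (14,20)  (19,21)
take (1,4); take (5,6); take (6,7); take (11,13); take (14,15); take (16,18); take (19,21).
Selected 7 shows.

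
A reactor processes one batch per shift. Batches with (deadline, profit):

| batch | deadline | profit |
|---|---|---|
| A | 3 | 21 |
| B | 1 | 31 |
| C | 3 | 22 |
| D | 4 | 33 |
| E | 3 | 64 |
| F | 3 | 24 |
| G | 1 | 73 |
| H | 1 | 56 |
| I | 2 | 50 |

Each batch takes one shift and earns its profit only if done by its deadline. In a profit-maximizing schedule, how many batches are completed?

4

Sort by profit descending; place each in the latest free slot ≤ its deadline.
Profit order: G=73 E=64 H=56 I=50 D=33 B=31 F=24 C=22 A=21
Assign: G→slot 1, E→slot 3, H skipped, I→slot 2, D→slot 4, B skipped, F skipped, C skipped, A skipped.
Slots: [1:G] [2:I] [3:E] [4:D]
4 of 9 scheduled.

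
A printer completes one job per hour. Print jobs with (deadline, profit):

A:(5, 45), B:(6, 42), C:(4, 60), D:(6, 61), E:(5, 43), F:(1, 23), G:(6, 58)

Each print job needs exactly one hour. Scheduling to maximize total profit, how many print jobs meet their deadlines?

Profit order: D=61 C=60 G=58 A=45 E=43 B=42 F=23
Assign: D→slot 6, C→slot 4, G→slot 5, A→slot 3, E→slot 2, B→slot 1, F skipped.
Slots: [1:B] [2:E] [3:A] [4:C] [5:G] [6:D]
6 of 7 scheduled.

6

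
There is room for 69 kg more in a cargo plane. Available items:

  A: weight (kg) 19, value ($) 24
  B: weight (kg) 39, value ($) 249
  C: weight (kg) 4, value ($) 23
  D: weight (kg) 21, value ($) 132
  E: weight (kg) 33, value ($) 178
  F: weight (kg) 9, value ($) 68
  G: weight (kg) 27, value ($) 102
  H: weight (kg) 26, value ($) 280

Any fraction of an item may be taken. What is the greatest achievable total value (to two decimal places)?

Sort by value per unit weight and fill in that order.
Order: H (280/26=10.77) > F (68/9=7.56) > B (249/39=6.38) > D (132/21=6.29) > C (23/4=5.75) > E (178/33=5.39) > G (102/27=3.78) > A (24/19=1.26)
Fill: take H (26 @ 280) → take F (9 @ 68) → take 34/39 of B → 217.08; 69/69 used.
Total value = 565.08

565.08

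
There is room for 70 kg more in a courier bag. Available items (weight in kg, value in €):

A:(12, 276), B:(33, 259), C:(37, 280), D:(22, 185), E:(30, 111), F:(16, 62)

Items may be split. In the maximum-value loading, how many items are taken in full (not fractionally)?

Order: A (276/12=23.00) > D (185/22=8.41) > B (259/33=7.85) > C (280/37=7.57) > F (62/16=3.88) > E (111/30=3.70)
Fill: take A (12 @ 276) → take D (22 @ 185) → take B (33 @ 259) → take 3/37 of C → 22.70; 70/70 used.
3 item(s) taken whole; one partial (take 3/37 of C).

3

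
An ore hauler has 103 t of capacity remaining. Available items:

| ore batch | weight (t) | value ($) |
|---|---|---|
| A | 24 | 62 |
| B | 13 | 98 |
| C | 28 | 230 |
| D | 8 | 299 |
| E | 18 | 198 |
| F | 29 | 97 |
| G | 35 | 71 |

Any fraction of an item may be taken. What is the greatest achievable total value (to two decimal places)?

940.08

Greedy by value/weight ratio, highest first.
Order: D (299/8=37.38) > E (198/18=11.00) > C (230/28=8.21) > B (98/13=7.54) > F (97/29=3.34) > A (62/24=2.58) > G (71/35=2.03)
Fill: take D (8 @ 299) → take E (18 @ 198) → take C (28 @ 230) → take B (13 @ 98) → take F (29 @ 97) → take 7/24 of A → 18.08; 103/103 used.
Total value = 940.08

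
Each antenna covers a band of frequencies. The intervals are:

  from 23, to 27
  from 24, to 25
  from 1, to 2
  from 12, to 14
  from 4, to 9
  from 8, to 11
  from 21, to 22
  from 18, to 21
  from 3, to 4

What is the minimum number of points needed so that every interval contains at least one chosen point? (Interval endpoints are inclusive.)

Sort by right endpoint; whenever an interval is uncovered, place a point at its right end.
By right end: [1,2]  [3,4]  [4,9]  [8,11]  [12,14]  [18,21]  [21,22]  [24,25]  [23,27]
[1,2] uncovered → point at 2; [3,4] uncovered → point at 4; [8,11] uncovered → point at 11; [12,14] uncovered → point at 14; [18,21] uncovered → point at 21; [24,25] uncovered → point at 25.
Points: 2, 4, 11, 14, 21, 25 (6 total).

6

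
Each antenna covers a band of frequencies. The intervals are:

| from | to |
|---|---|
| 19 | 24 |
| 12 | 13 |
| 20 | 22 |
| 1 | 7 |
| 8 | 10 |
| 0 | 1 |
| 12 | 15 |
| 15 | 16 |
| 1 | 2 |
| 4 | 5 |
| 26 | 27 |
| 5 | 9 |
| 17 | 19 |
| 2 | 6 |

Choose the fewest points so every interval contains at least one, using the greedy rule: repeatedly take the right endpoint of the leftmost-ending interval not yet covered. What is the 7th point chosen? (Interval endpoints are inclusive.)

Sorted: [0,1] [1,2] [4,5] [2,6] [1,7] [5,9] [8,10] [12,13] [12,15] [15,16] [17,19] [20,22] [19,24] [26,27]
{[0,1],[1,2]} hit by 1; {[4,5],[2,6],[1,7],[5,9]} hit by 5; {[8,10]} hit by 10; {[12,13],[12,15]} hit by 13; {[15,16]} hit by 16; {[17,19]} hit by 19; {[20,22],[19,24]} hit by 22; {[26,27]} hit by 27.
Points: 1, 5, 10, 13, 16, 19, 22, 27 (8 total).

22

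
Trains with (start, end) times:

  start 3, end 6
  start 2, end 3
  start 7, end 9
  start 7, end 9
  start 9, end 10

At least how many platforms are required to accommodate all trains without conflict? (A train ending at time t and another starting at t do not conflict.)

Count concurrent intervals with a sweep; the peak is the room count.
starts: [2, 3, 7, 7, 9]
ends:   [3, 6, 9, 9, 10]
s2→1 e3→0 s3→1 e6→0 s7→1 s7→2  — peak 2.

2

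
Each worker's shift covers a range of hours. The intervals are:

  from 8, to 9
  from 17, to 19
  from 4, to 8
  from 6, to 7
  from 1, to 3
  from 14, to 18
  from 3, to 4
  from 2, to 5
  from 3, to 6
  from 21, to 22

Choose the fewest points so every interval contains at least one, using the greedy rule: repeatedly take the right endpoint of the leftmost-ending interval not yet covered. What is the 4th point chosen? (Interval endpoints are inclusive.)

18

Sort by right endpoint; whenever an interval is uncovered, place a point at its right end.
By right end: [1,3]  [3,4]  [2,5]  [3,6]  [6,7]  [4,8]  [8,9]  [14,18]  [17,19]  [21,22]
[1,3] uncovered → point at 3; [6,7] uncovered → point at 7; [8,9] uncovered → point at 9; [14,18] uncovered → point at 18; [21,22] uncovered → point at 22.
Points: 3, 7, 9, 18, 22 (5 total).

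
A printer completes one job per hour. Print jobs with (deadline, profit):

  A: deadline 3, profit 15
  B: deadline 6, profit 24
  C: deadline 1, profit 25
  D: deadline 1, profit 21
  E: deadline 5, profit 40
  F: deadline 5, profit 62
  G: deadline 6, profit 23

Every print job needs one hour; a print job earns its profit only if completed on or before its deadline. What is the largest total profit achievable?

189

Take jobs in profit order; each goes to the latest open slot no later than its deadline.
By profit: F(d5,62), E(d5,40), C(d1,25), B(d6,24), G(d6,23), D(d1,21), A(d3,15)
F→slot 5; E→slot 4; C→slot 1; B→slot 6; G→slot 3; D skipped; A→slot 2.
Profit = 25 + 15 + 23 + 40 + 62 + 24 = 189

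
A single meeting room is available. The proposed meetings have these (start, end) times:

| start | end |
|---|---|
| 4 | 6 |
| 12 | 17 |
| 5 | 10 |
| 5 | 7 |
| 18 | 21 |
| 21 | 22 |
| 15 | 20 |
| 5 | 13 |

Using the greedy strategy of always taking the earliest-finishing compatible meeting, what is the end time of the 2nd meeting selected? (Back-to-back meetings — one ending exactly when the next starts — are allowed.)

Sorted by end: (4,6)  (5,7)  (5,10)  (5,13)  (12,17)  (15,20)  (18,21)  (21,22)
take (4,6); skip (5,7); skip (5,10); take (12,17); take (18,21); take (21,22).
Selected: (4,6) (12,17) (18,21) (21,22)

17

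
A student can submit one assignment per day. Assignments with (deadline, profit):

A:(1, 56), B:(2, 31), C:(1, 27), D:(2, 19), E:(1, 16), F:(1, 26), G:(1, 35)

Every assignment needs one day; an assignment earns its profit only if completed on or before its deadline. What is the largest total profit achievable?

87

By profit: A(d1,56), G(d1,35), B(d2,31), C(d1,27), F(d1,26), D(d2,19), E(d1,16)
A→slot 1; G skipped; B→slot 2; C skipped; F skipped; D skipped; E skipped.
Profit = 56 + 31 = 87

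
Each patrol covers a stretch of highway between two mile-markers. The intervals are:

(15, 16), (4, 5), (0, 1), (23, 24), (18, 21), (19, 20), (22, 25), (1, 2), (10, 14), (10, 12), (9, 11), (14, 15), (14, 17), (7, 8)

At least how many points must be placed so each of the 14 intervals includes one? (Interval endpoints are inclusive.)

Sorted: [0,1] [1,2] [4,5] [7,8] [9,11] [10,12] [10,14] [14,15] [15,16] [14,17] [19,20] [18,21] [23,24] [22,25]
{[0,1],[1,2]} hit by 1; {[4,5]} hit by 5; {[7,8]} hit by 8; {[9,11],[10,12],[10,14]} hit by 11; {[14,15],[15,16],[14,17]} hit by 15; {[19,20],[18,21]} hit by 20; {[23,24],[22,25]} hit by 24.
Points: 1, 5, 8, 11, 15, 20, 24 (7 total).

7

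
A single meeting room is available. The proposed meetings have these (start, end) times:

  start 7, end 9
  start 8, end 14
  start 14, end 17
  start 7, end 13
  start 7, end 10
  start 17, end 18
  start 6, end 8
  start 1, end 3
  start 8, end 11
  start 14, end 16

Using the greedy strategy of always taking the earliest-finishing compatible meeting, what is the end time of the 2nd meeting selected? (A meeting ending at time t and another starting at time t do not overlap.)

Sort by end time and greedily take each interval whose start is ≥ the last chosen end.
By end time: (1,3), (6,8), (7,9), (7,10), (8,11), (7,13), (8,14), (14,16), (14,17), (17,18).
Pick (1,3); next start ≥ 3 → (6,8); next start ≥ 8 → (8,11); next start ≥ 11 → (14,16); next start ≥ 16 → (17,18).
Selected: (1,3) (6,8) (8,11) (14,16) (17,18)

8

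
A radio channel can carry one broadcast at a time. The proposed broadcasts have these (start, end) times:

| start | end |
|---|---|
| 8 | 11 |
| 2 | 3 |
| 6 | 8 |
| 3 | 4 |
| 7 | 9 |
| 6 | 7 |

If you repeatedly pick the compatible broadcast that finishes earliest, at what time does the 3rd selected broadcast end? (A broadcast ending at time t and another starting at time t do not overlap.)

7

Order by finish time; keep every interval that doesn't clash with the previous kept one.
By end time: (2,3), (3,4), (6,7), (6,8), (7,9), (8,11).
Pick (2,3); next start ≥ 3 → (3,4); next start ≥ 4 → (6,7); next start ≥ 7 → (7,9).
Selected: (2,3) (3,4) (6,7) (7,9)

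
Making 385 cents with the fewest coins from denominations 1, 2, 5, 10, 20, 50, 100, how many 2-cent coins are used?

385 − 3×100→85 − 1×50→35 − 1×20→15 − 1×10→5 − 1×5→0
Count of 2: 0

0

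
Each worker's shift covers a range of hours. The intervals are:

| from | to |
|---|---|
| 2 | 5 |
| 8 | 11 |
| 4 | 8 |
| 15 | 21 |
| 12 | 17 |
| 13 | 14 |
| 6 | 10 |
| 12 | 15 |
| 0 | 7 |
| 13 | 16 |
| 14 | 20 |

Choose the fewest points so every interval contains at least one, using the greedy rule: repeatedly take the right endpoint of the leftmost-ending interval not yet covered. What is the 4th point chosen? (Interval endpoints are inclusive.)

21

By right end: [2,5]  [0,7]  [4,8]  [6,10]  [8,11]  [13,14]  [12,15]  [13,16]  [12,17]  [14,20]  [15,21]
[2,5] uncovered → point at 5; [6,10] uncovered → point at 10; [13,14] uncovered → point at 14; [15,21] uncovered → point at 21.
Points: 5, 10, 14, 21 (4 total).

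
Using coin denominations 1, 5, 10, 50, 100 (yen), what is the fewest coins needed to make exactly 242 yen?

242 = 2×100 + 4×10 + 2×1
Total coins = 2 + 4 + 2 = 8

8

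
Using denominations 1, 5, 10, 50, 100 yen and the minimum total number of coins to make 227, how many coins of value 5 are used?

1

227 − 2×100→27 − 2×10→7 − 1×5→2 − 2×1→0
Count of 5: 1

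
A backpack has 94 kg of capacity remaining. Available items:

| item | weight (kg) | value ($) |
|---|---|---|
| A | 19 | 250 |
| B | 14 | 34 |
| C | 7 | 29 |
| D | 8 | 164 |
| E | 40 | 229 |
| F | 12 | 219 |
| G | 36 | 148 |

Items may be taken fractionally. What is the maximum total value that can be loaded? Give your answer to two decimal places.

Greedy by value/weight ratio, highest first.
Order: D (164/8=20.50) > F (219/12=18.25) > A (250/19=13.16) > E (229/40=5.72) > C (29/7=4.14) > G (148/36=4.11) > B (34/14=2.43)
Fill: take D (8 @ 164) → take F (12 @ 219) → take A (19 @ 250) → take E (40 @ 229) → take C (7 @ 29) → take 8/36 of G → 32.89; 94/94 used.
Total value = 923.89

923.89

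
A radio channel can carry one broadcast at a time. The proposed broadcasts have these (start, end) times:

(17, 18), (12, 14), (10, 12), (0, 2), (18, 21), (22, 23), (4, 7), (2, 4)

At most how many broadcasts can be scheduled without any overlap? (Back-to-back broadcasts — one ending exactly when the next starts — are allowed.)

8

Greedy by earliest finish: after sorting by end time, pick each interval compatible with the last pick.
By end time: (0,2), (2,4), (4,7), (10,12), (12,14), (17,18), (18,21), (22,23).
Pick (0,2); next start ≥ 2 → (2,4); next start ≥ 4 → (4,7); next start ≥ 7 → (10,12); next start ≥ 12 → (12,14); next start ≥ 14 → (17,18); next start ≥ 18 → (18,21); next start ≥ 21 → (22,23).
Selected 8 broadcasts.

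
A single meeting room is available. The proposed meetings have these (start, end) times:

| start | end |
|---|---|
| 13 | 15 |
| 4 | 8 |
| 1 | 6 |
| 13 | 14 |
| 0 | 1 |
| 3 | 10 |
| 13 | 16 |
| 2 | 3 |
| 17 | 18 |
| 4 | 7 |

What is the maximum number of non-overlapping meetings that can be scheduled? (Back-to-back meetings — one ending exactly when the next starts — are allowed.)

5

Sort by end time and greedily take each interval whose start is ≥ the last chosen end.
Sorted by end: (0,1)  (2,3)  (1,6)  (4,7)  (4,8)  (3,10)  (13,14)  (13,15)  (13,16)  (17,18)
take (0,1); take (2,3); skip (1,6); take (4,7); skip (4,8); take (13,14); skip (13,16); take (17,18).
Selected 5 meetings.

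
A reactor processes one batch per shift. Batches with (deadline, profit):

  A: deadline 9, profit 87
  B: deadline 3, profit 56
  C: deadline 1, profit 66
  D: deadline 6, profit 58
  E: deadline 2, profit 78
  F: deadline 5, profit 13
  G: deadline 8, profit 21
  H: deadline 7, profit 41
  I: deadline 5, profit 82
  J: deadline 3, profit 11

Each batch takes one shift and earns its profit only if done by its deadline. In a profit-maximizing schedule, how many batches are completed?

Take jobs in profit order; each goes to the latest open slot no later than its deadline.
Profit order: A=87 I=82 E=78 C=66 D=58 B=56 H=41 G=21 F=13 J=11
Assign: A→slot 9, I→slot 5, E→slot 2, C→slot 1, D→slot 6, B→slot 3, H→slot 7, G→slot 8, F→slot 4, J skipped.
Slots: [1:C] [2:E] [3:B] [4:F] [5:I] [6:D] [7:H] [8:G] [9:A]
9 of 10 scheduled.

9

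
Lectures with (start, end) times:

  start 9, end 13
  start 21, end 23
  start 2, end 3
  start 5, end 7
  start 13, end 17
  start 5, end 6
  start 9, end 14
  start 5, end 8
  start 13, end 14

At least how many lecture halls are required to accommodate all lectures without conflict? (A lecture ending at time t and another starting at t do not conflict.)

3

starts: [2, 5, 5, 5, 9, 9, 13, 13, 21]
ends:   [3, 6, 7, 8, 13, 14, 14, 17, 23]
s2→1 e3→0 s5→1 s5→2 s5→3  — peak 3.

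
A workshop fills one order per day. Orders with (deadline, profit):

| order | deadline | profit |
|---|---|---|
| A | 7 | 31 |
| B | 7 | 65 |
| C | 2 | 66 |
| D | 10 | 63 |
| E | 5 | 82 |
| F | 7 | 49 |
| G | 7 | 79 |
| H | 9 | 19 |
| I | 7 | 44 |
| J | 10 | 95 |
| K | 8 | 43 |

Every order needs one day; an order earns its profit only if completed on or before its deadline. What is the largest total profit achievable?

617

Sort by profit descending; place each in the latest free slot ≤ its deadline.
Profit order: J=95 E=82 G=79 C=66 B=65 D=63 F=49 I=44 K=43 A=31 H=19
Assign: J→slot 10, E→slot 5, G→slot 7, C→slot 2, B→slot 6, D→slot 9, F→slot 4, I→slot 3, K→slot 8, A→slot 1, H skipped.
Slots: [1:A] [2:C] [3:I] [4:F] [5:E] [6:B] [7:G] [8:K] [9:D] [10:J]
Profit = 31 + 66 + 44 + 49 + 82 + 65 + 79 + 43 + 63 + 95 = 617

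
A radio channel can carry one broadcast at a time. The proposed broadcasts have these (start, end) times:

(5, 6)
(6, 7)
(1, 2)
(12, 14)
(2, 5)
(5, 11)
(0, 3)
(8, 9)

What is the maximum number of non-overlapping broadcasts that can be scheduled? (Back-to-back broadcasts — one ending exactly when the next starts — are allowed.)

6

Greedy by earliest finish: after sorting by end time, pick each interval compatible with the last pick.
Sorted by end: (1,2)  (0,3)  (2,5)  (5,6)  (6,7)  (8,9)  (5,11)  (12,14)
take (1,2); take (2,5); take (5,6); take (6,7); take (8,9); take (12,14).
Selected 6 broadcasts.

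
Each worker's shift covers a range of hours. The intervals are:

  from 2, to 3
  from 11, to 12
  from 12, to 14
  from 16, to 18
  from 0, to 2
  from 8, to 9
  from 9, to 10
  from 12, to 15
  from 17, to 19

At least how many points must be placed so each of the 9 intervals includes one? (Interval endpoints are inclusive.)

4

Sort by right endpoint; whenever an interval is uncovered, place a point at its right end.
Sorted: [0,2] [2,3] [8,9] [9,10] [11,12] [12,14] [12,15] [16,18] [17,19]
{[0,2],[2,3]} hit by 2; {[8,9],[9,10]} hit by 9; {[11,12],[12,14],[12,15]} hit by 12; {[16,18],[17,19]} hit by 18.
Points: 2, 9, 12, 18 (4 total).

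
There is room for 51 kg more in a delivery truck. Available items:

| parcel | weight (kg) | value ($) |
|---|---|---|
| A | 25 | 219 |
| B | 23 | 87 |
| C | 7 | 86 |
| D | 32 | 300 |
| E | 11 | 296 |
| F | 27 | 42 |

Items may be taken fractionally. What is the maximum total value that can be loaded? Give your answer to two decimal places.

690.76

Sort by value per unit weight and fill in that order.
Ratios (sorted): E 26.91, C 12.29, D 9.38, A 8.76, B 3.78, F 1.56
take E (11 @ 296); take C (7 @ 86); take D (32 @ 300); take 1/25 of A → 8.76. Capacity used 51/51.
Total value = 690.76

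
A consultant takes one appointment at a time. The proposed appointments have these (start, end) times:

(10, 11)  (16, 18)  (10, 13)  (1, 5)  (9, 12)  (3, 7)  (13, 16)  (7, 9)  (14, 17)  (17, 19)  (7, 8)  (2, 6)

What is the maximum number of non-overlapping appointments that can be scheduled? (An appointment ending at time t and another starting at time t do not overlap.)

5

Sort by end time and greedily take each interval whose start is ≥ the last chosen end.
By end time: (1,5), (2,6), (3,7), (7,8), (7,9), (10,11), (9,12), (10,13), (13,16), (14,17), (16,18), (17,19).
Pick (1,5); next start ≥ 5 → (7,8); next start ≥ 8 → (10,11); next start ≥ 11 → (13,16); next start ≥ 16 → (16,18).
Selected 5 appointments.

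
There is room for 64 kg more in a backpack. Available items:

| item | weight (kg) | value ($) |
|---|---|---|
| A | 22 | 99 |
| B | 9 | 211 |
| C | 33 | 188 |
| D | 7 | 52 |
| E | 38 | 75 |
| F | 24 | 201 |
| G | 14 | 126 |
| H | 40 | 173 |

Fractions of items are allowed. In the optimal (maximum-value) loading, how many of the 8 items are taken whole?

4

Greedy by value/weight ratio, highest first.
Ratios (sorted): B 23.44, G 9.00, F 8.38, D 7.43, C 5.70, A 4.50, H 4.33, E 1.97
take B (9 @ 211); take G (14 @ 126); take F (24 @ 201); take D (7 @ 52); take 10/33 of C → 56.97. Capacity used 64/64.
4 item(s) taken whole; one partial (take 10/33 of C).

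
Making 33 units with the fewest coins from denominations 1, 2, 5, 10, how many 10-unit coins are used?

3

Greedy: take as many of the largest coin as possible, then repeat with the remainder.
33 = 3×10 + 1×2 + 1×1
Count of 10: 3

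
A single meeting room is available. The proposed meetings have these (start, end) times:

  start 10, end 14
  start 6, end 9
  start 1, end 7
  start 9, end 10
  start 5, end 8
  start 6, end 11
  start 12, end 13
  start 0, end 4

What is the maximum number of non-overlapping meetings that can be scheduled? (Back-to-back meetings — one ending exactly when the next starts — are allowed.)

By end time: (0,4), (1,7), (5,8), (6,9), (9,10), (6,11), (12,13), (10,14).
Pick (0,4); next start ≥ 4 → (5,8); next start ≥ 8 → (9,10); next start ≥ 10 → (12,13).
Selected 4 meetings.

4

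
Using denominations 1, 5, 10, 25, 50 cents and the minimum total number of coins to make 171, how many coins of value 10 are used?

2

Use the largest denomination that fits, subtract, and repeat.
171 − 3×50→21 − 2×10→1 − 1×1→0
Count of 10: 2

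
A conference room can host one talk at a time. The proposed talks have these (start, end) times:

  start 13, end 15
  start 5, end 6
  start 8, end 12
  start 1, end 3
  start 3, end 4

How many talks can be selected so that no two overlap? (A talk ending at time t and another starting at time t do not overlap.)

By end time: (1,3), (3,4), (5,6), (8,12), (13,15).
Pick (1,3); next start ≥ 3 → (3,4); next start ≥ 4 → (5,6); next start ≥ 6 → (8,12); next start ≥ 12 → (13,15).
Selected 5 talks.

5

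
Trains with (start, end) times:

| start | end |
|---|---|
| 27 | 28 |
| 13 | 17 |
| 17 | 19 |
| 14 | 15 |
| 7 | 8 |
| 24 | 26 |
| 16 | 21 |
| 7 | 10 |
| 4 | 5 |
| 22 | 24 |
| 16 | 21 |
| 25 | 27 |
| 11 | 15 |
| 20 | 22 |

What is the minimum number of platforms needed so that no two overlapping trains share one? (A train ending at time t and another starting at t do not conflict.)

3

The answer is the maximum number of intervals overlapping at any instant.
starts: [4, 7, 7, 11, 13, 14, 16, 16, 17, 20, 22, 24, 25, 27]
ends:   [5, 8, 10, 15, 15, 17, 19, 21, 21, 22, 24, 26, 27, 28]
s4→1 e5→0 s7→1 s7→2 e8→1 e10→0 s11→1 s13→2 s14→3  — peak 3.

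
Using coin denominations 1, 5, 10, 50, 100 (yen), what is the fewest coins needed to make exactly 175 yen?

5

175 − 1×100→75 − 1×50→25 − 2×10→5 − 1×5→0
Total coins = 1 + 1 + 2 + 1 = 5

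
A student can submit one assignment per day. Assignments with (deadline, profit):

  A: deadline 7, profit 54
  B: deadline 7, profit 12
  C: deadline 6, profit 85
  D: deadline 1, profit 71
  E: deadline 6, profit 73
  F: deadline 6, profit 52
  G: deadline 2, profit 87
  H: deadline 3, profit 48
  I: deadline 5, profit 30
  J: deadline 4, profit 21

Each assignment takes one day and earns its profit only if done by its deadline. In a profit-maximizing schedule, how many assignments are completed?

Sort by profit descending; place each in the latest free slot ≤ its deadline.
Profit order: G=87 C=85 E=73 D=71 A=54 F=52 H=48 I=30 J=21 B=12
Assign: G→slot 2, C→slot 6, E→slot 5, D→slot 1, A→slot 7, F→slot 4, H→slot 3, I skipped, J skipped, B skipped.
Slots: [1:D] [2:G] [3:H] [4:F] [5:E] [6:C] [7:A]
7 of 10 scheduled.

7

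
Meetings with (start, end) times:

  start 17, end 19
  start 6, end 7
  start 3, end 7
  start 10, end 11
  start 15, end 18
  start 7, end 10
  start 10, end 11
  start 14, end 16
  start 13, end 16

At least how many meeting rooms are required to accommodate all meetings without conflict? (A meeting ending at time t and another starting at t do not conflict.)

3

Events (time:±→running): 3:+→1 6:+→2 7:-→1 7:-→0 7:+→1 10:-→0 10:+→1 10:+→2 11:-→1 11:-→0 13:+→1 14:+→2 15:+→3 … peak 3.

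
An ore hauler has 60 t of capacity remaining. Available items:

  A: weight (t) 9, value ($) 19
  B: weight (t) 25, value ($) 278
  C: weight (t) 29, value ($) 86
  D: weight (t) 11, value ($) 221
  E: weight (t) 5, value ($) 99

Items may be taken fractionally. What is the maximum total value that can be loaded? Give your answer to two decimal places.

Order: D (221/11=20.09) > E (99/5=19.80) > B (278/25=11.12) > C (86/29=2.97) > A (19/9=2.11)
Fill: take D (11 @ 221) → take E (5 @ 99) → take B (25 @ 278) → take 19/29 of C → 56.34; 60/60 used.
Total value = 654.34

654.34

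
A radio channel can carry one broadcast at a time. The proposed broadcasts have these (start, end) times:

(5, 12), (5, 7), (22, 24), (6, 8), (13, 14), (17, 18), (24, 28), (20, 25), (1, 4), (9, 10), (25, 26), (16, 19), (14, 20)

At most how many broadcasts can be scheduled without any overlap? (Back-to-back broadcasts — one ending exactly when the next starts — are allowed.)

7

By end time: (1,4), (5,7), (6,8), (9,10), (5,12), (13,14), (17,18), (16,19), (14,20), (22,24), (20,25), (25,26), (24,28).
Pick (1,4); next start ≥ 4 → (5,7); next start ≥ 7 → (9,10); next start ≥ 10 → (13,14); next start ≥ 14 → (17,18); next start ≥ 18 → (22,24); next start ≥ 24 → (25,26).
Selected 7 broadcasts.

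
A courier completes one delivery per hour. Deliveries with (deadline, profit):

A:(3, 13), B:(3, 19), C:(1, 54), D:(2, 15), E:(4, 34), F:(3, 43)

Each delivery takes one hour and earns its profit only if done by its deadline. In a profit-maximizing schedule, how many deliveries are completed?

4

By profit: C(d1,54), F(d3,43), E(d4,34), B(d3,19), D(d2,15), A(d3,13)
C→slot 1; F→slot 3; E→slot 4; B→slot 2; D skipped; A skipped.
4 of 6 scheduled.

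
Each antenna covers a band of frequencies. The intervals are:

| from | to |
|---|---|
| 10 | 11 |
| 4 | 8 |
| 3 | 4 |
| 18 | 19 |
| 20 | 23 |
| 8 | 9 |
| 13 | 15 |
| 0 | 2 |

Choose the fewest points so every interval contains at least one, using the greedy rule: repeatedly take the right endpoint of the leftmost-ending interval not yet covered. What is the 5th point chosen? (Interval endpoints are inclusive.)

Sort by right endpoint; whenever an interval is uncovered, place a point at its right end.
Sorted: [0,2] [3,4] [4,8] [8,9] [10,11] [13,15] [18,19] [20,23]
{[0,2]} hit by 2; {[3,4],[4,8]} hit by 4; {[8,9]} hit by 9; {[10,11]} hit by 11; {[13,15]} hit by 15; {[18,19]} hit by 19; {[20,23]} hit by 23.
Points: 2, 4, 9, 11, 15, 19, 23 (7 total).

15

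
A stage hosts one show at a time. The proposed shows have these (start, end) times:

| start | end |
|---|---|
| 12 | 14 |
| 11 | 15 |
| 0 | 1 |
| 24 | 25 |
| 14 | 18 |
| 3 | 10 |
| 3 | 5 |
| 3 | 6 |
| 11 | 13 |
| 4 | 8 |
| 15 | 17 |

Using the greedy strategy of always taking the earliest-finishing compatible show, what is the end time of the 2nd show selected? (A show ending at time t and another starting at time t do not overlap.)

5

Sort by end time and greedily take each interval whose start is ≥ the last chosen end.
By end time: (0,1), (3,5), (3,6), (4,8), (3,10), (11,13), (12,14), (11,15), (15,17), (14,18), (24,25).
Pick (0,1); next start ≥ 1 → (3,5); next start ≥ 5 → (11,13); next start ≥ 13 → (15,17); next start ≥ 17 → (24,25).
Selected: (0,1) (3,5) (11,13) (15,17) (24,25)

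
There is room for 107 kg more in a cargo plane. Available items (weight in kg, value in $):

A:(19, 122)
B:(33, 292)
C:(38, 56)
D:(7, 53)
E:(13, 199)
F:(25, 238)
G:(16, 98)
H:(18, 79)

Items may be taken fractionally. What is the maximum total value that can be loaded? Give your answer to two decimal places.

Order: E (199/13=15.31) > F (238/25=9.52) > B (292/33=8.85) > D (53/7=7.57) > A (122/19=6.42) > G (98/16=6.12) > H (79/18=4.39) > C (56/38=1.47)
Fill: take E (13 @ 199) → take F (25 @ 238) → take B (33 @ 292) → take D (7 @ 53) → take A (19 @ 122) → take 10/16 of G → 61.25; 107/107 used.
Total value = 965.25

965.25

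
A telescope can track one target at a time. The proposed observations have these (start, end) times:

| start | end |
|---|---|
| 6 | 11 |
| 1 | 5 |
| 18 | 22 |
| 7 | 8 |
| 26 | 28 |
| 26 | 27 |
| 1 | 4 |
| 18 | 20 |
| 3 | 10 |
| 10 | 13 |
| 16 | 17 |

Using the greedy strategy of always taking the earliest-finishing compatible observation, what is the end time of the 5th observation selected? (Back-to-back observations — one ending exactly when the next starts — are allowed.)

Sorted by end: (1,4)  (1,5)  (7,8)  (3,10)  (6,11)  (10,13)  (16,17)  (18,20)  (18,22)  (26,27)  (26,28)
take (1,4); take (7,8); skip (3,10); take (10,13); take (16,17); take (18,20); skip (18,22); take (26,27).
Selected: (1,4) (7,8) (10,13) (16,17) (18,20) (26,27)

20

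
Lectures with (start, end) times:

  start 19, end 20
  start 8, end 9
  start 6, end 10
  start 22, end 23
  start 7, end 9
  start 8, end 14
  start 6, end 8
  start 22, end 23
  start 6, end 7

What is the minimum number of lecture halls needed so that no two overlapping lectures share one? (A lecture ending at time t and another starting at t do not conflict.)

starts: [6, 6, 6, 7, 8, 8, 19, 22, 22]
ends:   [7, 8, 9, 9, 10, 14, 20, 23, 23]
s6→1 s6→2 s6→3 e7→2 s7→3 e8→2 s8→3 s8→4  — peak 4.

4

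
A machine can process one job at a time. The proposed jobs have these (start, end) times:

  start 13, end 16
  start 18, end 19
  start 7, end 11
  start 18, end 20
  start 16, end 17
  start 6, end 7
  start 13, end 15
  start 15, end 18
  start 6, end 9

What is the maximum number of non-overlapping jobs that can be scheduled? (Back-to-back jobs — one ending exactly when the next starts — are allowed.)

Sort by end time and greedily take each interval whose start is ≥ the last chosen end.
By end time: (6,7), (6,9), (7,11), (13,15), (13,16), (16,17), (15,18), (18,19), (18,20).
Pick (6,7); next start ≥ 7 → (7,11); next start ≥ 11 → (13,15); next start ≥ 15 → (16,17); next start ≥ 17 → (18,19).
Selected 5 jobs.

5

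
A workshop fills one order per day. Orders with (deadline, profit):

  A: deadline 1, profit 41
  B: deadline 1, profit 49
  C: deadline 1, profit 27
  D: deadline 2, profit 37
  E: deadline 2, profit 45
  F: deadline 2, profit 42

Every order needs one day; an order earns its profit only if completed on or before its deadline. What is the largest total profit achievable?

By profit: B(d1,49), E(d2,45), F(d2,42), A(d1,41), D(d2,37), C(d1,27)
B→slot 1; E→slot 2; F skipped; A skipped; D skipped; C skipped.
Profit = 49 + 45 = 94

94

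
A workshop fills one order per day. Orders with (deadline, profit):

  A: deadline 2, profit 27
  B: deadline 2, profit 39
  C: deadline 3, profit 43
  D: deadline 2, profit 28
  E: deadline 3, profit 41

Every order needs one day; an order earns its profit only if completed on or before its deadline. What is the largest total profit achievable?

Sort by profit descending; place each in the latest free slot ≤ its deadline.
By profit: C(d3,43), E(d3,41), B(d2,39), D(d2,28), A(d2,27)
C→slot 3; E→slot 2; B→slot 1; D skipped; A skipped.
Profit = 39 + 41 + 43 = 123

123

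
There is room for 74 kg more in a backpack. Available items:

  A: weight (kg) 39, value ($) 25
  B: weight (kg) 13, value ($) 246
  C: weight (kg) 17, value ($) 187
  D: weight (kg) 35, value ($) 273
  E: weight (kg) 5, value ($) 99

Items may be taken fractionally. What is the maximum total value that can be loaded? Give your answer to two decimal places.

807.56

Greedy by value/weight ratio, highest first.
Order: E (99/5=19.80) > B (246/13=18.92) > C (187/17=11.00) > D (273/35=7.80) > A (25/39=0.64)
Fill: take E (5 @ 99) → take B (13 @ 246) → take C (17 @ 187) → take D (35 @ 273) → take 4/39 of A → 2.56; 74/74 used.
Total value = 807.56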